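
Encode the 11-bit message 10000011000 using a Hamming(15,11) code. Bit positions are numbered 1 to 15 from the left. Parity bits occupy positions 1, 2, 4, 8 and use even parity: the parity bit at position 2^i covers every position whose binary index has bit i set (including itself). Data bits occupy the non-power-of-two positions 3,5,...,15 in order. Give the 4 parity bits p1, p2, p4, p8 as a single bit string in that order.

0010

Place data bits at non-power-of-two positions: b3=1, b5=0, b6=0, b7=0, b9=0, b10=0, b11=1, b12=1, b13=0, b14=0, b15=0.
p1 = XOR of data positions {3,5,7,9,11,13,15} = 1⊕0⊕0⊕0⊕1⊕0⊕0 = 0
p2 = XOR of data positions {3,6,7,10,11,14,15} = 1⊕0⊕0⊕0⊕1⊕0⊕0 = 0
p4 = XOR of data positions {5,6,7,12,13,14,15} = 0⊕0⊕0⊕1⊕0⊕0⊕0 = 1
p8 = XOR of data positions {9,10,11,12,13,14,15} = 0⊕0⊕1⊕1⊕0⊕0⊕0 = 0
Parity bits p1,p2,p4,p8 = 0010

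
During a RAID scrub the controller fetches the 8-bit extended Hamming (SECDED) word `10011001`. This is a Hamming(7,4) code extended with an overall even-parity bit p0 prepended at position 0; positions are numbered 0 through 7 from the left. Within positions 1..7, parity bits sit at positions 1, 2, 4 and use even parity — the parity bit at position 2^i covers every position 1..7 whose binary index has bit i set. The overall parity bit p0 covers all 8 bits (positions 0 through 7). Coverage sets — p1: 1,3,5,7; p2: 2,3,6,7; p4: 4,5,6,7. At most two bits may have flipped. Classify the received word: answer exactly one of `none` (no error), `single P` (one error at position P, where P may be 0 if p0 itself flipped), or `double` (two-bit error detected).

s1: b1⊕b3⊕b5⊕b7 = 0⊕1⊕0⊕1 = 0
s2: b2⊕b3⊕b6⊕b7 = 0⊕1⊕0⊕1 = 0
s4: b4⊕b5⊕b6⊕b7 = 1⊕0⊕0⊕1 = 0
Syndrome (s4...s1) = 000 → position 0 (no error).
Overall parity (XOR of all 8 bits, including p0): 1⊕0⊕0⊕1⊕1⊕0⊕0⊕1 = 0
Overall=0, syndrome position=0 → no error.

none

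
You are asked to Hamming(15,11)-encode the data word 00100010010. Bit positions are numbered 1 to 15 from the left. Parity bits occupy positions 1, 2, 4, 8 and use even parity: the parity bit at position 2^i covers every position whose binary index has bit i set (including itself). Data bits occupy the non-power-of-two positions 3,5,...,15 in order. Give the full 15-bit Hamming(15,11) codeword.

Place data bits at non-power-of-two positions: b3=0, b5=0, b6=1, b7=0, b9=0, b10=0, b11=1, b12=0, b13=0, b14=1, b15=0.
p1 = XOR of data positions {3,5,7,9,11,13,15} = 0⊕0⊕0⊕0⊕1⊕0⊕0 = 1
p2 = XOR of data positions {3,6,7,10,11,14,15} = 0⊕1⊕0⊕0⊕1⊕1⊕0 = 1
p4 = XOR of data positions {5,6,7,12,13,14,15} = 0⊕1⊕0⊕0⊕0⊕1⊕0 = 0
p8 = XOR of data positions {9,10,11,12,13,14,15} = 0⊕0⊕1⊕0⊕0⊕1⊕0 = 0
Codeword b1..b15 = 110001000010010

110001000010010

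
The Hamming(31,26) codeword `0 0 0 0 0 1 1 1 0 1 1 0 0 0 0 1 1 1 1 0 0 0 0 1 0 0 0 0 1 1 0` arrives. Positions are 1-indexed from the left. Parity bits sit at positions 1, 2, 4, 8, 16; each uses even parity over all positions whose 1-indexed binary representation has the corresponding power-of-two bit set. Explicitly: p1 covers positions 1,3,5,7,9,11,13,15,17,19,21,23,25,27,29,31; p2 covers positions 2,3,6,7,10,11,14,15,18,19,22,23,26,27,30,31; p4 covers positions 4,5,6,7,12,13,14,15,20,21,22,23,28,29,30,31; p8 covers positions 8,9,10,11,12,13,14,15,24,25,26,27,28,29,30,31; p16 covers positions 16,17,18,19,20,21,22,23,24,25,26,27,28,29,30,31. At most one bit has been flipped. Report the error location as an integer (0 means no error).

19

s1: b1⊕b3⊕b5⊕b7⊕b9⊕b11⊕b13⊕b15⊕b17⊕b19⊕b21⊕b23⊕b25⊕b27⊕b29⊕b31 = 0⊕0⊕0⊕1⊕0⊕1⊕0⊕0⊕1⊕1⊕0⊕0⊕0⊕0⊕1⊕0 = 1
s2: b2⊕b3⊕b6⊕b7⊕b10⊕b11⊕b14⊕b15⊕b18⊕b19⊕b22⊕b23⊕b26⊕b27⊕b30⊕b31 = 0⊕0⊕1⊕1⊕1⊕1⊕0⊕0⊕1⊕1⊕0⊕0⊕0⊕0⊕1⊕0 = 1
s4: b4⊕b5⊕b6⊕b7⊕b12⊕b13⊕b14⊕b15⊕b20⊕b21⊕b22⊕b23⊕b28⊕b29⊕b30⊕b31 = 0⊕0⊕1⊕1⊕0⊕0⊕0⊕0⊕0⊕0⊕0⊕0⊕0⊕1⊕1⊕0 = 0
s8: b8⊕b9⊕b10⊕b11⊕b12⊕b13⊕b14⊕b15⊕b24⊕b25⊕b26⊕b27⊕b28⊕b29⊕b30⊕b31 = 1⊕0⊕1⊕1⊕0⊕0⊕0⊕0⊕1⊕0⊕0⊕0⊕0⊕1⊕1⊕0 = 0
s16: b16⊕b17⊕b18⊕b19⊕b20⊕b21⊕b22⊕b23⊕b24⊕b25⊕b26⊕b27⊕b28⊕b29⊕b30⊕b31 = 1⊕1⊕1⊕1⊕0⊕0⊕0⊕0⊕1⊕0⊕0⊕0⊕0⊕1⊕1⊕0 = 1
Syndrome (s16...s1) = 10011 → position 19.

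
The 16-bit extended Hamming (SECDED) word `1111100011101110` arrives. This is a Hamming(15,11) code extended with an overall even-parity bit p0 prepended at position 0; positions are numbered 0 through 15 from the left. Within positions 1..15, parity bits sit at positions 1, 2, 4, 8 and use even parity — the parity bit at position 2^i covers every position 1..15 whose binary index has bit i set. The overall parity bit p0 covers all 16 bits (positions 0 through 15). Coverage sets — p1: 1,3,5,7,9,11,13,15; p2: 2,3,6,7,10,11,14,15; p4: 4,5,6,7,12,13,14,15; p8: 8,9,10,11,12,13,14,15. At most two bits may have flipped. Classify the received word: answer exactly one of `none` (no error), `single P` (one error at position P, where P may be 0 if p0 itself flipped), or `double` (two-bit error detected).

single 0

s1: b1⊕b3⊕b5⊕b7⊕b9⊕b11⊕b13⊕b15 = 1⊕1⊕0⊕0⊕1⊕0⊕1⊕0 = 0
s2: b2⊕b3⊕b6⊕b7⊕b10⊕b11⊕b14⊕b15 = 1⊕1⊕0⊕0⊕1⊕0⊕1⊕0 = 0
s4: b4⊕b5⊕b6⊕b7⊕b12⊕b13⊕b14⊕b15 = 1⊕0⊕0⊕0⊕1⊕1⊕1⊕0 = 0
s8: b8⊕b9⊕b10⊕b11⊕b12⊕b13⊕b14⊕b15 = 1⊕1⊕1⊕0⊕1⊕1⊕1⊕0 = 0
Syndrome (s8...s1) = 0000 → position 0 (no error).
Overall parity (XOR of all 16 bits, including p0): 1⊕1⊕1⊕1⊕1⊕0⊕0⊕0⊕1⊕1⊕1⊕0⊕1⊕1⊕1⊕0 = 1
Overall=1, syndrome position=0 → single-bit error at position 0.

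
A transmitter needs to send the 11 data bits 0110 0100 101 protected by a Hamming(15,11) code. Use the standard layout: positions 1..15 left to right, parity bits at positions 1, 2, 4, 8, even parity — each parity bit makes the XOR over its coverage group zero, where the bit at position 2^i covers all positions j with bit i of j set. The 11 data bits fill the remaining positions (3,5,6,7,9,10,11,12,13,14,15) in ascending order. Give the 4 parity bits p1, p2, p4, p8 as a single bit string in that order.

1101

Place data bits at non-power-of-two positions: b3=0, b5=1, b6=1, b7=0, b9=0, b10=1, b11=0, b12=0, b13=1, b14=0, b15=1.
p1 = XOR of data positions {3,5,7,9,11,13,15} = 0⊕1⊕0⊕0⊕0⊕1⊕1 = 1
p2 = XOR of data positions {3,6,7,10,11,14,15} = 0⊕1⊕0⊕1⊕0⊕0⊕1 = 1
p4 = XOR of data positions {5,6,7,12,13,14,15} = 1⊕1⊕0⊕0⊕1⊕0⊕1 = 0
p8 = XOR of data positions {9,10,11,12,13,14,15} = 0⊕1⊕0⊕0⊕1⊕0⊕1 = 1
Parity bits p1,p2,p4,p8 = 1101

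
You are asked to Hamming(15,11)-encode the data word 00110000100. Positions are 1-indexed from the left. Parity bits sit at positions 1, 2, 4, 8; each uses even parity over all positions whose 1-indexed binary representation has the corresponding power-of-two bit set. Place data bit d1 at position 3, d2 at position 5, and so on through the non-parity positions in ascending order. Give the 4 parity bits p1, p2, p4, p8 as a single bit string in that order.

Place data bits at non-power-of-two positions: b3=0, b5=0, b6=1, b7=1, b9=0, b10=0, b11=0, b12=0, b13=1, b14=0, b15=0.
p1 = XOR of data positions {3,5,7,9,11,13,15} = 0⊕0⊕1⊕0⊕0⊕1⊕0 = 0
p2 = XOR of data positions {3,6,7,10,11,14,15} = 0⊕1⊕1⊕0⊕0⊕0⊕0 = 0
p4 = XOR of data positions {5,6,7,12,13,14,15} = 0⊕1⊕1⊕0⊕1⊕0⊕0 = 1
p8 = XOR of data positions {9,10,11,12,13,14,15} = 0⊕0⊕0⊕0⊕1⊕0⊕0 = 1
Parity bits p1,p2,p4,p8 = 0011

0011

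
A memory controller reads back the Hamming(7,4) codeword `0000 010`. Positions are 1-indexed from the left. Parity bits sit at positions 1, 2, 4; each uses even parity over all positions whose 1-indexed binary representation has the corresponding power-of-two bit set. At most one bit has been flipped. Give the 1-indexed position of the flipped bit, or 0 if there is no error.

6

s1: b1⊕b3⊕b5⊕b7 = 0⊕0⊕0⊕0 = 0
s2: b2⊕b3⊕b6⊕b7 = 0⊕0⊕1⊕0 = 1
s4: b4⊕b5⊕b6⊕b7 = 0⊕0⊕1⊕0 = 1
Syndrome (s4...s1) = 110 → position 6.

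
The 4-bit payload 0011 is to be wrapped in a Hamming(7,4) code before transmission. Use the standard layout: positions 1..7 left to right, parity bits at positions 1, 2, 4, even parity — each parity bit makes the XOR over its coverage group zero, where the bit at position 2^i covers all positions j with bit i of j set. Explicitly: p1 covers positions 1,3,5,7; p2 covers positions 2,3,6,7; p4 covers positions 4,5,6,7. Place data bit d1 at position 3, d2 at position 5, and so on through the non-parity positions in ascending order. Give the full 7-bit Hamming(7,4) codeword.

Place data bits at non-power-of-two positions: b3=0, b5=0, b6=1, b7=1.
p1 = XOR of data positions {3,5,7} = 0⊕0⊕1 = 1
p2 = XOR of data positions {3,6,7} = 0⊕1⊕1 = 0
p4 = XOR of data positions {5,6,7} = 0⊕1⊕1 = 0
Codeword b1..b7 = 1000011

1000011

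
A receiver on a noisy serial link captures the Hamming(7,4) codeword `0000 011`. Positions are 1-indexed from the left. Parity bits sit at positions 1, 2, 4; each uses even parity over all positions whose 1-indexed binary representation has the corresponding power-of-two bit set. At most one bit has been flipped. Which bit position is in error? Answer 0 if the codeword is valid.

1

s1: b1⊕b3⊕b5⊕b7 = 0⊕0⊕0⊕1 = 1
s2: b2⊕b3⊕b6⊕b7 = 0⊕0⊕1⊕1 = 0
s4: b4⊕b5⊕b6⊕b7 = 0⊕0⊕1⊕1 = 0
Syndrome (s4...s1) = 001 → position 1.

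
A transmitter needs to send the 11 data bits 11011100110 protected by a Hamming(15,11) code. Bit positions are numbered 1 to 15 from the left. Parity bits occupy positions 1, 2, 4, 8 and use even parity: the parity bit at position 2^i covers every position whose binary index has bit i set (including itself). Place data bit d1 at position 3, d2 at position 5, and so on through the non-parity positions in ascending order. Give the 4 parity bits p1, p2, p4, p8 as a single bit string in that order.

Place data bits at non-power-of-two positions: b3=1, b5=1, b6=0, b7=1, b9=1, b10=1, b11=0, b12=0, b13=1, b14=1, b15=0.
p1 = XOR of data positions {3,5,7,9,11,13,15} = 1⊕1⊕1⊕1⊕0⊕1⊕0 = 1
p2 = XOR of data positions {3,6,7,10,11,14,15} = 1⊕0⊕1⊕1⊕0⊕1⊕0 = 0
p4 = XOR of data positions {5,6,7,12,13,14,15} = 1⊕0⊕1⊕0⊕1⊕1⊕0 = 0
p8 = XOR of data positions {9,10,11,12,13,14,15} = 1⊕1⊕0⊕0⊕1⊕1⊕0 = 0
Parity bits p1,p2,p4,p8 = 1000

1000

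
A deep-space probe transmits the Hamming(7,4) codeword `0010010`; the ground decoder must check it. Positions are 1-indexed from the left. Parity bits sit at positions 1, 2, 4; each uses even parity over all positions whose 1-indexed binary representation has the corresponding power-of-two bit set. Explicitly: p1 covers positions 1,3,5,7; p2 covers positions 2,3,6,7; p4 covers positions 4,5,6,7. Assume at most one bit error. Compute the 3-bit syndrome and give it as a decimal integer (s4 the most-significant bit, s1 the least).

s1: b1⊕b3⊕b5⊕b7 = 0⊕1⊕0⊕0 = 1
s2: b2⊕b3⊕b6⊕b7 = 0⊕1⊕1⊕0 = 0
s4: b4⊕b5⊕b6⊕b7 = 0⊕0⊕1⊕0 = 1
Syndrome (s4...s1) = 101 → position 5.

5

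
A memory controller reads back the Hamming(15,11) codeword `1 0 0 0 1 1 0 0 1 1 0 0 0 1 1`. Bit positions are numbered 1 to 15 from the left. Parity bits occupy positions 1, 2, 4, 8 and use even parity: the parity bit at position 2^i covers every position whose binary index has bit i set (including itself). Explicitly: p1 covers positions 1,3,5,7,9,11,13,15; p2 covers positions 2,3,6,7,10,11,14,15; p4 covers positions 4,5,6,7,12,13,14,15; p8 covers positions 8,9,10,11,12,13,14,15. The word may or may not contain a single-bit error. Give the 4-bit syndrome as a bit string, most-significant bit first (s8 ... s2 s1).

s1: b1⊕b3⊕b5⊕b7⊕b9⊕b11⊕b13⊕b15 = 1⊕0⊕1⊕0⊕1⊕0⊕0⊕1 = 0
s2: b2⊕b3⊕b6⊕b7⊕b10⊕b11⊕b14⊕b15 = 0⊕0⊕1⊕0⊕1⊕0⊕1⊕1 = 0
s4: b4⊕b5⊕b6⊕b7⊕b12⊕b13⊕b14⊕b15 = 0⊕1⊕1⊕0⊕0⊕0⊕1⊕1 = 0
s8: b8⊕b9⊕b10⊕b11⊕b12⊕b13⊕b14⊕b15 = 0⊕1⊕1⊕0⊕0⊕0⊕1⊕1 = 0
Syndrome (s8...s1) = 0000 → position 0 (no error).

0000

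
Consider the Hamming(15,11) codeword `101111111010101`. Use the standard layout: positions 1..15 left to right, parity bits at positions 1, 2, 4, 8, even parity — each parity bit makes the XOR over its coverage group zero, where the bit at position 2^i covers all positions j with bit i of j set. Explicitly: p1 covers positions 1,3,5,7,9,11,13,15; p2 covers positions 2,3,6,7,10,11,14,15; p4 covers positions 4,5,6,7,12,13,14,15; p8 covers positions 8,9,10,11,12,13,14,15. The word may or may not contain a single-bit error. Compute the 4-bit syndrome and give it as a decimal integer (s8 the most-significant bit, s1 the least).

s1: b1⊕b3⊕b5⊕b7⊕b9⊕b11⊕b13⊕b15 = 1⊕1⊕1⊕1⊕1⊕1⊕1⊕1 = 0
s2: b2⊕b3⊕b6⊕b7⊕b10⊕b11⊕b14⊕b15 = 0⊕1⊕1⊕1⊕0⊕1⊕0⊕1 = 1
s4: b4⊕b5⊕b6⊕b7⊕b12⊕b13⊕b14⊕b15 = 1⊕1⊕1⊕1⊕0⊕1⊕0⊕1 = 0
s8: b8⊕b9⊕b10⊕b11⊕b12⊕b13⊕b14⊕b15 = 1⊕1⊕0⊕1⊕0⊕1⊕0⊕1 = 1
Syndrome (s8...s1) = 1010 → position 10.

10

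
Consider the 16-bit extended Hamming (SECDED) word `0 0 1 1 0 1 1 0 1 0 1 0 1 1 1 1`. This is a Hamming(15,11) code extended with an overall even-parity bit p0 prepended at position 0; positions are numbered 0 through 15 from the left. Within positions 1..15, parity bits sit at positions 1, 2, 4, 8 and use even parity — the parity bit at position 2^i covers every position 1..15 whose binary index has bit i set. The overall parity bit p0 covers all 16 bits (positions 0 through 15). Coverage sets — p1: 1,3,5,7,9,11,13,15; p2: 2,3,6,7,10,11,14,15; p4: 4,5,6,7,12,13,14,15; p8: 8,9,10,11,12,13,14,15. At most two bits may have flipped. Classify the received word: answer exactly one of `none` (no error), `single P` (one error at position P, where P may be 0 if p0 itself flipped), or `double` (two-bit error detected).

none

s1: b1⊕b3⊕b5⊕b7⊕b9⊕b11⊕b13⊕b15 = 0⊕1⊕1⊕0⊕0⊕0⊕1⊕1 = 0
s2: b2⊕b3⊕b6⊕b7⊕b10⊕b11⊕b14⊕b15 = 1⊕1⊕1⊕0⊕1⊕0⊕1⊕1 = 0
s4: b4⊕b5⊕b6⊕b7⊕b12⊕b13⊕b14⊕b15 = 0⊕1⊕1⊕0⊕1⊕1⊕1⊕1 = 0
s8: b8⊕b9⊕b10⊕b11⊕b12⊕b13⊕b14⊕b15 = 1⊕0⊕1⊕0⊕1⊕1⊕1⊕1 = 0
Syndrome (s8...s1) = 0000 → position 0 (no error).
Overall parity (XOR of all 16 bits, including p0): 0⊕0⊕1⊕1⊕0⊕1⊕1⊕0⊕1⊕0⊕1⊕0⊕1⊕1⊕1⊕1 = 0
Overall=0, syndrome position=0 → no error.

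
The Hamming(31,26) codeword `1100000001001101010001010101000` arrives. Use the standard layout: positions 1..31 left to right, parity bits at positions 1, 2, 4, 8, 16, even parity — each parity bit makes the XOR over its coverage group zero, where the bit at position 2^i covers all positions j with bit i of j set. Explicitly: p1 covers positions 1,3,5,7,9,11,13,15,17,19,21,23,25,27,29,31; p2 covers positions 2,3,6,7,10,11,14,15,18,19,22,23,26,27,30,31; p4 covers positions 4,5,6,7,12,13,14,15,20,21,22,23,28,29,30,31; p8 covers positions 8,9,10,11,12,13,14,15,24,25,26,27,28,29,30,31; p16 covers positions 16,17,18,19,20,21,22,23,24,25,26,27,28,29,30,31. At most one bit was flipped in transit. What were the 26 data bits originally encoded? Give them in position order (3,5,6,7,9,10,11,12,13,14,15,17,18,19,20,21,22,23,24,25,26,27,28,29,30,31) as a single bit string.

00000100110010001010101000

s1: b1⊕b3⊕b5⊕b7⊕b9⊕b11⊕b13⊕b15⊕b17⊕b19⊕b21⊕b23⊕b25⊕b27⊕b29⊕b31 = 1⊕0⊕0⊕0⊕0⊕0⊕1⊕0⊕0⊕0⊕0⊕0⊕0⊕0⊕0⊕0 = 0
s2: b2⊕b3⊕b6⊕b7⊕b10⊕b11⊕b14⊕b15⊕b18⊕b19⊕b22⊕b23⊕b26⊕b27⊕b30⊕b31 = 1⊕0⊕0⊕0⊕1⊕0⊕1⊕0⊕1⊕0⊕1⊕0⊕1⊕0⊕0⊕0 = 0
s4: b4⊕b5⊕b6⊕b7⊕b12⊕b13⊕b14⊕b15⊕b20⊕b21⊕b22⊕b23⊕b28⊕b29⊕b30⊕b31 = 0⊕0⊕0⊕0⊕0⊕1⊕1⊕0⊕0⊕0⊕1⊕0⊕1⊕0⊕0⊕0 = 0
s8: b8⊕b9⊕b10⊕b11⊕b12⊕b13⊕b14⊕b15⊕b24⊕b25⊕b26⊕b27⊕b28⊕b29⊕b30⊕b31 = 0⊕0⊕1⊕0⊕0⊕1⊕1⊕0⊕1⊕0⊕1⊕0⊕1⊕0⊕0⊕0 = 0
s16: b16⊕b17⊕b18⊕b19⊕b20⊕b21⊕b22⊕b23⊕b24⊕b25⊕b26⊕b27⊕b28⊕b29⊕b30⊕b31 = 1⊕0⊕1⊕0⊕0⊕0⊕1⊕0⊕1⊕0⊕1⊕0⊕1⊕0⊕0⊕0 = 0
Syndrome (s16...s1) = 00000 → position 0 (no error).
No correction needed.
Data bits at positions 3,5,6,7,9,10,11,12,13,14,15,17,18,19,20,21,22,23,24,25,26,27,28,29,30,31: 00000100110010001010101000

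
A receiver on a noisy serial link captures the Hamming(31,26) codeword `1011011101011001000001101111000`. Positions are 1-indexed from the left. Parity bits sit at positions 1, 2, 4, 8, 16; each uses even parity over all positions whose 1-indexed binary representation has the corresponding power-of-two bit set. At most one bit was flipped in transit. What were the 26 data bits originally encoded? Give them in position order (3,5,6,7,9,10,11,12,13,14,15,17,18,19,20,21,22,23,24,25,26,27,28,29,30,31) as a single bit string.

10110101100100001101111000

s1: b1⊕b3⊕b5⊕b7⊕b9⊕b11⊕b13⊕b15⊕b17⊕b19⊕b21⊕b23⊕b25⊕b27⊕b29⊕b31 = 1⊕1⊕0⊕1⊕0⊕0⊕1⊕0⊕0⊕0⊕0⊕1⊕1⊕1⊕0⊕0 = 1
s2: b2⊕b3⊕b6⊕b7⊕b10⊕b11⊕b14⊕b15⊕b18⊕b19⊕b22⊕b23⊕b26⊕b27⊕b30⊕b31 = 0⊕1⊕1⊕1⊕1⊕0⊕0⊕0⊕0⊕0⊕1⊕1⊕1⊕1⊕0⊕0 = 0
s4: b4⊕b5⊕b6⊕b7⊕b12⊕b13⊕b14⊕b15⊕b20⊕b21⊕b22⊕b23⊕b28⊕b29⊕b30⊕b31 = 1⊕0⊕1⊕1⊕1⊕1⊕0⊕0⊕0⊕0⊕1⊕1⊕1⊕0⊕0⊕0 = 0
s8: b8⊕b9⊕b10⊕b11⊕b12⊕b13⊕b14⊕b15⊕b24⊕b25⊕b26⊕b27⊕b28⊕b29⊕b30⊕b31 = 1⊕0⊕1⊕0⊕1⊕1⊕0⊕0⊕0⊕1⊕1⊕1⊕1⊕0⊕0⊕0 = 0
s16: b16⊕b17⊕b18⊕b19⊕b20⊕b21⊕b22⊕b23⊕b24⊕b25⊕b26⊕b27⊕b28⊕b29⊕b30⊕b31 = 1⊕0⊕0⊕0⊕0⊕0⊕1⊕1⊕0⊕1⊕1⊕1⊕1⊕0⊕0⊕0 = 1
Syndrome (s16...s1) = 10001 → position 17.
Flip bit 17: corrected codeword = 1011011101011001100001101111000
Data bits at positions 3,5,6,7,9,10,11,12,13,14,15,17,18,19,20,21,22,23,24,25,26,27,28,29,30,31: 10110101100100001101111000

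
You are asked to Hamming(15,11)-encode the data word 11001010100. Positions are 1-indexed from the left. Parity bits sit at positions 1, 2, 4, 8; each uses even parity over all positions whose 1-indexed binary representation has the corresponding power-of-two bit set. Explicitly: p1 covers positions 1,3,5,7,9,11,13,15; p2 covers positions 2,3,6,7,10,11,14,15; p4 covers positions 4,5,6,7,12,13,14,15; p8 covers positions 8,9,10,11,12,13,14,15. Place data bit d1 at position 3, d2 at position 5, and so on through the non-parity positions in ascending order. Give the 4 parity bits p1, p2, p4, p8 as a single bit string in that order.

1001

Place data bits at non-power-of-two positions: b3=1, b5=1, b6=0, b7=0, b9=1, b10=0, b11=1, b12=0, b13=1, b14=0, b15=0.
p1 = XOR of data positions {3,5,7,9,11,13,15} = 1⊕1⊕0⊕1⊕1⊕1⊕0 = 1
p2 = XOR of data positions {3,6,7,10,11,14,15} = 1⊕0⊕0⊕0⊕1⊕0⊕0 = 0
p4 = XOR of data positions {5,6,7,12,13,14,15} = 1⊕0⊕0⊕0⊕1⊕0⊕0 = 0
p8 = XOR of data positions {9,10,11,12,13,14,15} = 1⊕0⊕1⊕0⊕1⊕0⊕0 = 1
Parity bits p1,p2,p4,p8 = 1001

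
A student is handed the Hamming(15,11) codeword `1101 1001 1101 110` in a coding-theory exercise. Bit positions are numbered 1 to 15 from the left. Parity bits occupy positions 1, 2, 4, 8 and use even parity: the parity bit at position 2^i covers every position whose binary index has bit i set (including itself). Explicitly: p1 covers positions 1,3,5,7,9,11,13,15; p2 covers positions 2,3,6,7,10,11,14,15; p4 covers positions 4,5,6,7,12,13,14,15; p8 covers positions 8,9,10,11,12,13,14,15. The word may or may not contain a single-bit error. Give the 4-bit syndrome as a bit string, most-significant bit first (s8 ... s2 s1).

0110

s1: b1⊕b3⊕b5⊕b7⊕b9⊕b11⊕b13⊕b15 = 1⊕0⊕1⊕0⊕1⊕0⊕1⊕0 = 0
s2: b2⊕b3⊕b6⊕b7⊕b10⊕b11⊕b14⊕b15 = 1⊕0⊕0⊕0⊕1⊕0⊕1⊕0 = 1
s4: b4⊕b5⊕b6⊕b7⊕b12⊕b13⊕b14⊕b15 = 1⊕1⊕0⊕0⊕1⊕1⊕1⊕0 = 1
s8: b8⊕b9⊕b10⊕b11⊕b12⊕b13⊕b14⊕b15 = 1⊕1⊕1⊕0⊕1⊕1⊕1⊕0 = 0
Syndrome (s8...s1) = 0110 → position 6.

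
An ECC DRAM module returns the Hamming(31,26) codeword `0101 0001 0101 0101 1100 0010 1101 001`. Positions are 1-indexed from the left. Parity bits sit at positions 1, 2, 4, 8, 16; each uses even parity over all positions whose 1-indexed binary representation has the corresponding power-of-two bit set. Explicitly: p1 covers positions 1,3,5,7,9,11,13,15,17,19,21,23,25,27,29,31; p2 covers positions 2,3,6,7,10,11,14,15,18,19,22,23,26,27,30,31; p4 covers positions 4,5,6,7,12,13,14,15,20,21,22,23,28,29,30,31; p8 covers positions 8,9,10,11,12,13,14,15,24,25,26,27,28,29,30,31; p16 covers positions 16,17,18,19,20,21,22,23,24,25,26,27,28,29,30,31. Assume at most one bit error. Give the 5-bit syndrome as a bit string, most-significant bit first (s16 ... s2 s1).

00010

s1: b1⊕b3⊕b5⊕b7⊕b9⊕b11⊕b13⊕b15⊕b17⊕b19⊕b21⊕b23⊕b25⊕b27⊕b29⊕b31 = 0⊕0⊕0⊕0⊕0⊕0⊕0⊕0⊕1⊕0⊕0⊕1⊕1⊕0⊕0⊕1 = 0
s2: b2⊕b3⊕b6⊕b7⊕b10⊕b11⊕b14⊕b15⊕b18⊕b19⊕b22⊕b23⊕b26⊕b27⊕b30⊕b31 = 1⊕0⊕0⊕0⊕1⊕0⊕1⊕0⊕1⊕0⊕0⊕1⊕1⊕0⊕0⊕1 = 1
s4: b4⊕b5⊕b6⊕b7⊕b12⊕b13⊕b14⊕b15⊕b20⊕b21⊕b22⊕b23⊕b28⊕b29⊕b30⊕b31 = 1⊕0⊕0⊕0⊕1⊕0⊕1⊕0⊕0⊕0⊕0⊕1⊕1⊕0⊕0⊕1 = 0
s8: b8⊕b9⊕b10⊕b11⊕b12⊕b13⊕b14⊕b15⊕b24⊕b25⊕b26⊕b27⊕b28⊕b29⊕b30⊕b31 = 1⊕0⊕1⊕0⊕1⊕0⊕1⊕0⊕0⊕1⊕1⊕0⊕1⊕0⊕0⊕1 = 0
s16: b16⊕b17⊕b18⊕b19⊕b20⊕b21⊕b22⊕b23⊕b24⊕b25⊕b26⊕b27⊕b28⊕b29⊕b30⊕b31 = 1⊕1⊕1⊕0⊕0⊕0⊕0⊕1⊕0⊕1⊕1⊕0⊕1⊕0⊕0⊕1 = 0
Syndrome (s16...s1) = 00010 → position 2.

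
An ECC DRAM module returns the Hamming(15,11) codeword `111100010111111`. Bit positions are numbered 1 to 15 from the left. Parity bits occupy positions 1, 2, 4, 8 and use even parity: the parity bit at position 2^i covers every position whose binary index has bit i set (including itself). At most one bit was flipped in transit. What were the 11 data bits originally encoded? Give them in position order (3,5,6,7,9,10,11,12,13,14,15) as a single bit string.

s1: b1⊕b3⊕b5⊕b7⊕b9⊕b11⊕b13⊕b15 = 1⊕1⊕0⊕0⊕0⊕1⊕1⊕1 = 1
s2: b2⊕b3⊕b6⊕b7⊕b10⊕b11⊕b14⊕b15 = 1⊕1⊕0⊕0⊕1⊕1⊕1⊕1 = 0
s4: b4⊕b5⊕b6⊕b7⊕b12⊕b13⊕b14⊕b15 = 1⊕0⊕0⊕0⊕1⊕1⊕1⊕1 = 1
s8: b8⊕b9⊕b10⊕b11⊕b12⊕b13⊕b14⊕b15 = 1⊕0⊕1⊕1⊕1⊕1⊕1⊕1 = 1
Syndrome (s8...s1) = 1101 → position 13.
Flip bit 13: corrected codeword = 111100010111011
Data bits at positions 3,5,6,7,9,10,11,12,13,14,15: 10000111011

10000111011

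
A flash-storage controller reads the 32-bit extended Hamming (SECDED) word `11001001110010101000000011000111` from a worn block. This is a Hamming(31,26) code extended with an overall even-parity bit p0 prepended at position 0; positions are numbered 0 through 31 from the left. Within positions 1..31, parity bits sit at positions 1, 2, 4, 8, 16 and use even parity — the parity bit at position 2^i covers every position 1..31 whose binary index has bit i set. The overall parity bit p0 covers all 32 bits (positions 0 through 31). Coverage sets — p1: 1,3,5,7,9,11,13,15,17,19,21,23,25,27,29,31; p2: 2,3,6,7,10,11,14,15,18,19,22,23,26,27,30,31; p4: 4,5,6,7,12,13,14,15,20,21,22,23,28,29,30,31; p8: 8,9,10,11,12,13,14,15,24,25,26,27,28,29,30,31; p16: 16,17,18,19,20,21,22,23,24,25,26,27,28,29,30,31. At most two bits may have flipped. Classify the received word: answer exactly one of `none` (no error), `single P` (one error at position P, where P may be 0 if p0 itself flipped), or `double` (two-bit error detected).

s1: b1⊕b3⊕b5⊕b7⊕b9⊕b11⊕b13⊕b15⊕b17⊕b19⊕b21⊕b23⊕b25⊕b27⊕b29⊕b31 = 1⊕0⊕0⊕1⊕1⊕0⊕0⊕0⊕0⊕0⊕0⊕0⊕1⊕0⊕1⊕1 = 0
s2: b2⊕b3⊕b6⊕b7⊕b10⊕b11⊕b14⊕b15⊕b18⊕b19⊕b22⊕b23⊕b26⊕b27⊕b30⊕b31 = 0⊕0⊕0⊕1⊕0⊕0⊕1⊕0⊕0⊕0⊕0⊕0⊕0⊕0⊕1⊕1 = 0
s4: b4⊕b5⊕b6⊕b7⊕b12⊕b13⊕b14⊕b15⊕b20⊕b21⊕b22⊕b23⊕b28⊕b29⊕b30⊕b31 = 1⊕0⊕0⊕1⊕1⊕0⊕1⊕0⊕0⊕0⊕0⊕0⊕0⊕1⊕1⊕1 = 1
s8: b8⊕b9⊕b10⊕b11⊕b12⊕b13⊕b14⊕b15⊕b24⊕b25⊕b26⊕b27⊕b28⊕b29⊕b30⊕b31 = 1⊕1⊕0⊕0⊕1⊕0⊕1⊕0⊕1⊕1⊕0⊕0⊕0⊕1⊕1⊕1 = 1
s16: b16⊕b17⊕b18⊕b19⊕b20⊕b21⊕b22⊕b23⊕b24⊕b25⊕b26⊕b27⊕b28⊕b29⊕b30⊕b31 = 1⊕0⊕0⊕0⊕0⊕0⊕0⊕0⊕1⊕1⊕0⊕0⊕0⊕1⊕1⊕1 = 0
Syndrome (s16...s1) = 01100 → position 12.
Overall parity (XOR of all 32 bits, including p0): 1⊕1⊕0⊕0⊕1⊕0⊕0⊕1⊕1⊕1⊕0⊕0⊕1⊕0⊕1⊕0⊕1⊕0⊕0⊕0⊕0⊕0⊕0⊕0⊕1⊕1⊕0⊕0⊕0⊕1⊕1⊕1 = 0
Overall=0, syndrome position=12 → double-bit error detected (uncorrectable).

double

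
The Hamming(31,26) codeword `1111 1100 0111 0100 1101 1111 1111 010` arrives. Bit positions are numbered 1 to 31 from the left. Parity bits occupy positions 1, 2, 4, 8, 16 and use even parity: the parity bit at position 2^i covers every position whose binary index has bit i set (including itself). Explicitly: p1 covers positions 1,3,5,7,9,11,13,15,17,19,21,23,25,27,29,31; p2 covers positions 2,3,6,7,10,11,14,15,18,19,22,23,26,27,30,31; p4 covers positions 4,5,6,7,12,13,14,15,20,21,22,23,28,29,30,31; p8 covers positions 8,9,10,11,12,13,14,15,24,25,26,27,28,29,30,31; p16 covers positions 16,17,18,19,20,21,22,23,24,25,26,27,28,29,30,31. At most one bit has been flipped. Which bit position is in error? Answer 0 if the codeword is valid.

5

s1: b1⊕b3⊕b5⊕b7⊕b9⊕b11⊕b13⊕b15⊕b17⊕b19⊕b21⊕b23⊕b25⊕b27⊕b29⊕b31 = 1⊕1⊕1⊕0⊕0⊕1⊕0⊕0⊕1⊕0⊕1⊕1⊕1⊕1⊕0⊕0 = 1
s2: b2⊕b3⊕b6⊕b7⊕b10⊕b11⊕b14⊕b15⊕b18⊕b19⊕b22⊕b23⊕b26⊕b27⊕b30⊕b31 = 1⊕1⊕1⊕0⊕1⊕1⊕1⊕0⊕1⊕0⊕1⊕1⊕1⊕1⊕1⊕0 = 0
s4: b4⊕b5⊕b6⊕b7⊕b12⊕b13⊕b14⊕b15⊕b20⊕b21⊕b22⊕b23⊕b28⊕b29⊕b30⊕b31 = 1⊕1⊕1⊕0⊕1⊕0⊕1⊕0⊕1⊕1⊕1⊕1⊕1⊕0⊕1⊕0 = 1
s8: b8⊕b9⊕b10⊕b11⊕b12⊕b13⊕b14⊕b15⊕b24⊕b25⊕b26⊕b27⊕b28⊕b29⊕b30⊕b31 = 0⊕0⊕1⊕1⊕1⊕0⊕1⊕0⊕1⊕1⊕1⊕1⊕1⊕0⊕1⊕0 = 0
s16: b16⊕b17⊕b18⊕b19⊕b20⊕b21⊕b22⊕b23⊕b24⊕b25⊕b26⊕b27⊕b28⊕b29⊕b30⊕b31 = 0⊕1⊕1⊕0⊕1⊕1⊕1⊕1⊕1⊕1⊕1⊕1⊕1⊕0⊕1⊕0 = 0
Syndrome (s16...s1) = 00101 → position 5.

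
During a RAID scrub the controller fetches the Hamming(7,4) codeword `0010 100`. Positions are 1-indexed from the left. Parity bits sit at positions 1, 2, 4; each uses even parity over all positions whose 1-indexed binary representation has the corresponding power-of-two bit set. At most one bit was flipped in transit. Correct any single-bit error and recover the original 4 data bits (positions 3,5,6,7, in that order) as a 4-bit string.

1110

s1: b1⊕b3⊕b5⊕b7 = 0⊕1⊕1⊕0 = 0
s2: b2⊕b3⊕b6⊕b7 = 0⊕1⊕0⊕0 = 1
s4: b4⊕b5⊕b6⊕b7 = 0⊕1⊕0⊕0 = 1
Syndrome (s4...s1) = 110 → position 6.
Flip bit 6: corrected codeword = 0010110
Data bits at positions 3,5,6,7: 1110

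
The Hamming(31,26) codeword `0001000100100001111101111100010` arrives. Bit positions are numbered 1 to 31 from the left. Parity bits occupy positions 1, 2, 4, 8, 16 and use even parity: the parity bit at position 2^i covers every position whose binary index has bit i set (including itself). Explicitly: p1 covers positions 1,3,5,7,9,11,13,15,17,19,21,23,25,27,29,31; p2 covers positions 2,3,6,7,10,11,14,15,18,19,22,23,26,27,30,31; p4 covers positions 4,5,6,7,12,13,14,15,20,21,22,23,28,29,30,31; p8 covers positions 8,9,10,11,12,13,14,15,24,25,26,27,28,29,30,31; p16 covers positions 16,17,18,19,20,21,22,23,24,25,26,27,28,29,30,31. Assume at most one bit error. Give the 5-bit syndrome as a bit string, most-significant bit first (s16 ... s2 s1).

s1: b1⊕b3⊕b5⊕b7⊕b9⊕b11⊕b13⊕b15⊕b17⊕b19⊕b21⊕b23⊕b25⊕b27⊕b29⊕b31 = 0⊕0⊕0⊕0⊕0⊕1⊕0⊕0⊕1⊕1⊕0⊕1⊕1⊕0⊕0⊕0 = 1
s2: b2⊕b3⊕b6⊕b7⊕b10⊕b11⊕b14⊕b15⊕b18⊕b19⊕b22⊕b23⊕b26⊕b27⊕b30⊕b31 = 0⊕0⊕0⊕0⊕0⊕1⊕0⊕0⊕1⊕1⊕1⊕1⊕1⊕0⊕1⊕0 = 1
s4: b4⊕b5⊕b6⊕b7⊕b12⊕b13⊕b14⊕b15⊕b20⊕b21⊕b22⊕b23⊕b28⊕b29⊕b30⊕b31 = 1⊕0⊕0⊕0⊕0⊕0⊕0⊕0⊕1⊕0⊕1⊕1⊕0⊕0⊕1⊕0 = 1
s8: b8⊕b9⊕b10⊕b11⊕b12⊕b13⊕b14⊕b15⊕b24⊕b25⊕b26⊕b27⊕b28⊕b29⊕b30⊕b31 = 1⊕0⊕0⊕1⊕0⊕0⊕0⊕0⊕1⊕1⊕1⊕0⊕0⊕0⊕1⊕0 = 0
s16: b16⊕b17⊕b18⊕b19⊕b20⊕b21⊕b22⊕b23⊕b24⊕b25⊕b26⊕b27⊕b28⊕b29⊕b30⊕b31 = 1⊕1⊕1⊕1⊕1⊕0⊕1⊕1⊕1⊕1⊕1⊕0⊕0⊕0⊕1⊕0 = 1
Syndrome (s16...s1) = 10111 → position 23.

10111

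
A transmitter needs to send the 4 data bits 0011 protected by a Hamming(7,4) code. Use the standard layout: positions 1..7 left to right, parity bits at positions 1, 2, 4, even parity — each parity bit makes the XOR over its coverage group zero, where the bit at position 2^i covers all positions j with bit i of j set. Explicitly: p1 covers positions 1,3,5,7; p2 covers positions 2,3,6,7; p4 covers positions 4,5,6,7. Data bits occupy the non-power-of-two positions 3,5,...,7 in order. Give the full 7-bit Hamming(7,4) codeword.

1000011

Place data bits at non-power-of-two positions: b3=0, b5=0, b6=1, b7=1.
p1 = XOR of data positions {3,5,7} = 0⊕0⊕1 = 1
p2 = XOR of data positions {3,6,7} = 0⊕1⊕1 = 0
p4 = XOR of data positions {5,6,7} = 0⊕1⊕1 = 0
Codeword b1..b7 = 1000011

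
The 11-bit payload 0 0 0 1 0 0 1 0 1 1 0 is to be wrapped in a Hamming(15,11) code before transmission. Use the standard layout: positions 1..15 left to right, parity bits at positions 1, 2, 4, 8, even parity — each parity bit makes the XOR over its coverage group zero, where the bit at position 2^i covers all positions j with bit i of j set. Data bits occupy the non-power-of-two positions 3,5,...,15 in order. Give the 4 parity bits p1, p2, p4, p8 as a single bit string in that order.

Place data bits at non-power-of-two positions: b3=0, b5=0, b6=0, b7=1, b9=0, b10=0, b11=1, b12=0, b13=1, b14=1, b15=0.
p1 = XOR of data positions {3,5,7,9,11,13,15} = 0⊕0⊕1⊕0⊕1⊕1⊕0 = 1
p2 = XOR of data positions {3,6,7,10,11,14,15} = 0⊕0⊕1⊕0⊕1⊕1⊕0 = 1
p4 = XOR of data positions {5,6,7,12,13,14,15} = 0⊕0⊕1⊕0⊕1⊕1⊕0 = 1
p8 = XOR of data positions {9,10,11,12,13,14,15} = 0⊕0⊕1⊕0⊕1⊕1⊕0 = 1
Parity bits p1,p2,p4,p8 = 1111

1111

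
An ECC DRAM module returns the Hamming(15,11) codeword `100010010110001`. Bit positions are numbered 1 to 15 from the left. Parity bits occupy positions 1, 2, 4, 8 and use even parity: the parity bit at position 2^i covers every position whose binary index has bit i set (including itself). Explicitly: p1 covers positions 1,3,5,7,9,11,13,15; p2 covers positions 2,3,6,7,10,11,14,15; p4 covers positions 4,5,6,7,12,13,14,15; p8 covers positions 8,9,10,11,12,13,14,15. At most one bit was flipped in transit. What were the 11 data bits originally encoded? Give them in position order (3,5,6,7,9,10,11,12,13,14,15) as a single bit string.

s1: b1⊕b3⊕b5⊕b7⊕b9⊕b11⊕b13⊕b15 = 1⊕0⊕1⊕0⊕0⊕1⊕0⊕1 = 0
s2: b2⊕b3⊕b6⊕b7⊕b10⊕b11⊕b14⊕b15 = 0⊕0⊕0⊕0⊕1⊕1⊕0⊕1 = 1
s4: b4⊕b5⊕b6⊕b7⊕b12⊕b13⊕b14⊕b15 = 0⊕1⊕0⊕0⊕0⊕0⊕0⊕1 = 0
s8: b8⊕b9⊕b10⊕b11⊕b12⊕b13⊕b14⊕b15 = 1⊕0⊕1⊕1⊕0⊕0⊕0⊕1 = 0
Syndrome (s8...s1) = 0010 → position 2.
Flip bit 2: corrected codeword = 110010010110001
Data bits at positions 3,5,6,7,9,10,11,12,13,14,15: 01000110001

01000110001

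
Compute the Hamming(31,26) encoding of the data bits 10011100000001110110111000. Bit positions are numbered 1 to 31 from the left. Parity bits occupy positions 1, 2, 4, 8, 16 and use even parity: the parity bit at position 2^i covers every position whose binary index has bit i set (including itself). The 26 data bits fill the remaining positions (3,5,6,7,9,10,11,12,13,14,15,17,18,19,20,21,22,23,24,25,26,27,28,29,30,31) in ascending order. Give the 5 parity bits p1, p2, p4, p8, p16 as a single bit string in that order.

Place data bits at non-power-of-two positions: b3=1, b5=0, b6=0, b7=1, b9=1, b10=1, b11=0, b12=0, b13=0, b14=0, b15=0, b17=0, b18=0, b19=1, b20=1, b21=1, b22=0, b23=1, b24=1, b25=0, b26=1, b27=1, b28=1, b29=0, b30=0, b31=0.
p1 = XOR of data positions {3,5,7,9,11,13,15,17,19,21,23,25,27,29,31} = 1⊕0⊕1⊕1⊕0⊕0⊕0⊕0⊕1⊕1⊕1⊕0⊕1⊕0⊕0 = 1
p2 = XOR of data positions {3,6,7,10,11,14,15,18,19,22,23,26,27,30,31} = 1⊕0⊕1⊕1⊕0⊕0⊕0⊕0⊕1⊕0⊕1⊕1⊕1⊕0⊕0 = 1
p4 = XOR of data positions {5,6,7,12,13,14,15,20,21,22,23,28,29,30,31} = 0⊕0⊕1⊕0⊕0⊕0⊕0⊕1⊕1⊕0⊕1⊕1⊕0⊕0⊕0 = 1
p8 = XOR of data positions {9,10,11,12,13,14,15,24,25,26,27,28,29,30,31} = 1⊕1⊕0⊕0⊕0⊕0⊕0⊕1⊕0⊕1⊕1⊕1⊕0⊕0⊕0 = 0
p16 = XOR of data positions {17,18,19,20,21,22,23,24,25,26,27,28,29,30,31} = 0⊕0⊕1⊕1⊕1⊕0⊕1⊕1⊕0⊕1⊕1⊕1⊕0⊕0⊕0 = 0
Parity bits p1,p2,p4,p8,p16 = 11100

11100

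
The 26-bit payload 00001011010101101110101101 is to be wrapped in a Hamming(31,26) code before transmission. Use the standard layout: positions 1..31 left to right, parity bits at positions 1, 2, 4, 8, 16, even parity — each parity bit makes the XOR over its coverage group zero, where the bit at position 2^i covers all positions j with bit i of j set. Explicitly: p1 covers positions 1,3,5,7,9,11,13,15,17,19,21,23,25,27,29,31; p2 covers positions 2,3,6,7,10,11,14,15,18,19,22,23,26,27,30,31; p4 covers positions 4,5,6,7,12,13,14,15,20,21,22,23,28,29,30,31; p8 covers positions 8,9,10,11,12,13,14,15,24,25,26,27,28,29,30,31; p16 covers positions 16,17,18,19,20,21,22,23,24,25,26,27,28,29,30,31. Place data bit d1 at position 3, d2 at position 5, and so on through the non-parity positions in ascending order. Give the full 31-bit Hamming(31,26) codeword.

1100000110110100101101110101101

Place data bits at non-power-of-two positions: b3=0, b5=0, b6=0, b7=0, b9=1, b10=0, b11=1, b12=1, b13=0, b14=1, b15=0, b17=1, b18=0, b19=1, b20=1, b21=0, b22=1, b23=1, b24=1, b25=0, b26=1, b27=0, b28=1, b29=1, b30=0, b31=1.
p1 = XOR of data positions {3,5,7,9,11,13,15,17,19,21,23,25,27,29,31} = 0⊕0⊕0⊕1⊕1⊕0⊕0⊕1⊕1⊕0⊕1⊕0⊕0⊕1⊕1 = 1
p2 = XOR of data positions {3,6,7,10,11,14,15,18,19,22,23,26,27,30,31} = 0⊕0⊕0⊕0⊕1⊕1⊕0⊕0⊕1⊕1⊕1⊕1⊕0⊕0⊕1 = 1
p4 = XOR of data positions {5,6,7,12,13,14,15,20,21,22,23,28,29,30,31} = 0⊕0⊕0⊕1⊕0⊕1⊕0⊕1⊕0⊕1⊕1⊕1⊕1⊕0⊕1 = 0
p8 = XOR of data positions {9,10,11,12,13,14,15,24,25,26,27,28,29,30,31} = 1⊕0⊕1⊕1⊕0⊕1⊕0⊕1⊕0⊕1⊕0⊕1⊕1⊕0⊕1 = 1
p16 = XOR of data positions {17,18,19,20,21,22,23,24,25,26,27,28,29,30,31} = 1⊕0⊕1⊕1⊕0⊕1⊕1⊕1⊕0⊕1⊕0⊕1⊕1⊕0⊕1 = 0
Codeword b1..b31 = 1100000110110100101101110101101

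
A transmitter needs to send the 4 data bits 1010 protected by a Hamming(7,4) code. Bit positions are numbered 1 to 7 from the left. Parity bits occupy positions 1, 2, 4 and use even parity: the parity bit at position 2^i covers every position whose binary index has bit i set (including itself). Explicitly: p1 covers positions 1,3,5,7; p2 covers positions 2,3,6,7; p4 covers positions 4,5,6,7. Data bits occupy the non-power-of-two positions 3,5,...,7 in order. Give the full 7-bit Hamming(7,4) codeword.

1011010

Place data bits at non-power-of-two positions: b3=1, b5=0, b6=1, b7=0.
p1 = XOR of data positions {3,5,7} = 1⊕0⊕0 = 1
p2 = XOR of data positions {3,6,7} = 1⊕1⊕0 = 0
p4 = XOR of data positions {5,6,7} = 0⊕1⊕0 = 1
Codeword b1..b7 = 1011010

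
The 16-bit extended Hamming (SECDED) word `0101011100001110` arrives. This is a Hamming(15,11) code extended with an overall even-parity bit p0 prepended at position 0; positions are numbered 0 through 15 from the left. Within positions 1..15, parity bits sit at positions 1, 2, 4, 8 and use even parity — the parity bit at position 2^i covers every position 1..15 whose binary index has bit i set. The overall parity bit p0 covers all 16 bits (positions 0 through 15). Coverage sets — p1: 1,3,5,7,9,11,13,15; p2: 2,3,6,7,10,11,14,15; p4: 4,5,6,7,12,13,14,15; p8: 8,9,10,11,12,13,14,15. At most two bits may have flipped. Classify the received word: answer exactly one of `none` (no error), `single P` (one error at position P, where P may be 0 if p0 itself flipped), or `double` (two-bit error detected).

s1: b1⊕b3⊕b5⊕b7⊕b9⊕b11⊕b13⊕b15 = 1⊕1⊕1⊕1⊕0⊕0⊕1⊕0 = 1
s2: b2⊕b3⊕b6⊕b7⊕b10⊕b11⊕b14⊕b15 = 0⊕1⊕1⊕1⊕0⊕0⊕1⊕0 = 0
s4: b4⊕b5⊕b6⊕b7⊕b12⊕b13⊕b14⊕b15 = 0⊕1⊕1⊕1⊕1⊕1⊕1⊕0 = 0
s8: b8⊕b9⊕b10⊕b11⊕b12⊕b13⊕b14⊕b15 = 0⊕0⊕0⊕0⊕1⊕1⊕1⊕0 = 1
Syndrome (s8...s1) = 1001 → position 9.
Overall parity (XOR of all 16 bits, including p0): 0⊕1⊕0⊕1⊕0⊕1⊕1⊕1⊕0⊕0⊕0⊕0⊕1⊕1⊕1⊕0 = 0
Overall=0, syndrome position=9 → double-bit error detected (uncorrectable).

double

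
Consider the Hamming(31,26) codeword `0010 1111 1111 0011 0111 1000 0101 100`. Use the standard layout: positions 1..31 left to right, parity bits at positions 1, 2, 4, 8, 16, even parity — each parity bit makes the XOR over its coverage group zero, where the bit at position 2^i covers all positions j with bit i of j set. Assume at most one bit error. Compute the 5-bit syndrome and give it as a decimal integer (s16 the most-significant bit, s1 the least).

s1: b1⊕b3⊕b5⊕b7⊕b9⊕b11⊕b13⊕b15⊕b17⊕b19⊕b21⊕b23⊕b25⊕b27⊕b29⊕b31 = 0⊕1⊕1⊕1⊕1⊕1⊕0⊕1⊕0⊕1⊕1⊕0⊕0⊕0⊕1⊕0 = 1
s2: b2⊕b3⊕b6⊕b7⊕b10⊕b11⊕b14⊕b15⊕b18⊕b19⊕b22⊕b23⊕b26⊕b27⊕b30⊕b31 = 0⊕1⊕1⊕1⊕1⊕1⊕0⊕1⊕1⊕1⊕0⊕0⊕1⊕0⊕0⊕0 = 1
s4: b4⊕b5⊕b6⊕b7⊕b12⊕b13⊕b14⊕b15⊕b20⊕b21⊕b22⊕b23⊕b28⊕b29⊕b30⊕b31 = 0⊕1⊕1⊕1⊕1⊕0⊕0⊕1⊕1⊕1⊕0⊕0⊕1⊕1⊕0⊕0 = 1
s8: b8⊕b9⊕b10⊕b11⊕b12⊕b13⊕b14⊕b15⊕b24⊕b25⊕b26⊕b27⊕b28⊕b29⊕b30⊕b31 = 1⊕1⊕1⊕1⊕1⊕0⊕0⊕1⊕0⊕0⊕1⊕0⊕1⊕1⊕0⊕0 = 1
s16: b16⊕b17⊕b18⊕b19⊕b20⊕b21⊕b22⊕b23⊕b24⊕b25⊕b26⊕b27⊕b28⊕b29⊕b30⊕b31 = 1⊕0⊕1⊕1⊕1⊕1⊕0⊕0⊕0⊕0⊕1⊕0⊕1⊕1⊕0⊕0 = 0
Syndrome (s16...s1) = 01111 → position 15.

15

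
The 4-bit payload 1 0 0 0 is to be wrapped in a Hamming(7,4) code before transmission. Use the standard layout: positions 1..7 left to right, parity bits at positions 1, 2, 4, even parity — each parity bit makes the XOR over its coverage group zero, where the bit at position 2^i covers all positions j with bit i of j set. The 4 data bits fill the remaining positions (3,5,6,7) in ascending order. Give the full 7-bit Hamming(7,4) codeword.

1110000

Place data bits at non-power-of-two positions: b3=1, b5=0, b6=0, b7=0.
p1 = XOR of data positions {3,5,7} = 1⊕0⊕0 = 1
p2 = XOR of data positions {3,6,7} = 1⊕0⊕0 = 1
p4 = XOR of data positions {5,6,7} = 0⊕0⊕0 = 0
Codeword b1..b7 = 1110000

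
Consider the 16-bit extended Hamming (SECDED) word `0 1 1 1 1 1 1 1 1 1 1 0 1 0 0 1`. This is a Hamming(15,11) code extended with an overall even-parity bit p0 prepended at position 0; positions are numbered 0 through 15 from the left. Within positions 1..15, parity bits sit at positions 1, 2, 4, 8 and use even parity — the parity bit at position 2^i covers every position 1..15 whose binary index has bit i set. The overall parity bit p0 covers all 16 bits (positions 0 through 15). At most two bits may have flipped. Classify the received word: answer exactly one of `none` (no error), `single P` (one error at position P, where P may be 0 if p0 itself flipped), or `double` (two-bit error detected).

double

s1: b1⊕b3⊕b5⊕b7⊕b9⊕b11⊕b13⊕b15 = 1⊕1⊕1⊕1⊕1⊕0⊕0⊕1 = 0
s2: b2⊕b3⊕b6⊕b7⊕b10⊕b11⊕b14⊕b15 = 1⊕1⊕1⊕1⊕1⊕0⊕0⊕1 = 0
s4: b4⊕b5⊕b6⊕b7⊕b12⊕b13⊕b14⊕b15 = 1⊕1⊕1⊕1⊕1⊕0⊕0⊕1 = 0
s8: b8⊕b9⊕b10⊕b11⊕b12⊕b13⊕b14⊕b15 = 1⊕1⊕1⊕0⊕1⊕0⊕0⊕1 = 1
Syndrome (s8...s1) = 1000 → position 8.
Overall parity (XOR of all 16 bits, including p0): 0⊕1⊕1⊕1⊕1⊕1⊕1⊕1⊕1⊕1⊕1⊕0⊕1⊕0⊕0⊕1 = 0
Overall=0, syndrome position=8 → double-bit error detected (uncorrectable).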